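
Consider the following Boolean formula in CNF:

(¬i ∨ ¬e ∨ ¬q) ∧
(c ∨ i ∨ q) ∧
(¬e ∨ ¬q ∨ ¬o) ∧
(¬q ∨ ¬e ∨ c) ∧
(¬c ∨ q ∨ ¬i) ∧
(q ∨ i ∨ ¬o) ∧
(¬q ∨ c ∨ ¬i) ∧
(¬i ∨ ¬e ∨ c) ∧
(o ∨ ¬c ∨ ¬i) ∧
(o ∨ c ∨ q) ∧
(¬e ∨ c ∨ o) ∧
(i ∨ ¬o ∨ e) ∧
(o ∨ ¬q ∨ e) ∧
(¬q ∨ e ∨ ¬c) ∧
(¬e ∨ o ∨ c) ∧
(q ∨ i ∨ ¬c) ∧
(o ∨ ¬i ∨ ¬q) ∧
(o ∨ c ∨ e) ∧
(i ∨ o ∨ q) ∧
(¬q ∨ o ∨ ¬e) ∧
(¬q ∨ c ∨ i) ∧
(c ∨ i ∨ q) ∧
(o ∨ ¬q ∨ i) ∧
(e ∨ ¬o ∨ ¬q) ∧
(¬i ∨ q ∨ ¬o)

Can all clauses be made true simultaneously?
No

No, the formula is not satisfiable.

No assignment of truth values to the variables can make all 25 clauses true simultaneously.

The formula is UNSAT (unsatisfiable).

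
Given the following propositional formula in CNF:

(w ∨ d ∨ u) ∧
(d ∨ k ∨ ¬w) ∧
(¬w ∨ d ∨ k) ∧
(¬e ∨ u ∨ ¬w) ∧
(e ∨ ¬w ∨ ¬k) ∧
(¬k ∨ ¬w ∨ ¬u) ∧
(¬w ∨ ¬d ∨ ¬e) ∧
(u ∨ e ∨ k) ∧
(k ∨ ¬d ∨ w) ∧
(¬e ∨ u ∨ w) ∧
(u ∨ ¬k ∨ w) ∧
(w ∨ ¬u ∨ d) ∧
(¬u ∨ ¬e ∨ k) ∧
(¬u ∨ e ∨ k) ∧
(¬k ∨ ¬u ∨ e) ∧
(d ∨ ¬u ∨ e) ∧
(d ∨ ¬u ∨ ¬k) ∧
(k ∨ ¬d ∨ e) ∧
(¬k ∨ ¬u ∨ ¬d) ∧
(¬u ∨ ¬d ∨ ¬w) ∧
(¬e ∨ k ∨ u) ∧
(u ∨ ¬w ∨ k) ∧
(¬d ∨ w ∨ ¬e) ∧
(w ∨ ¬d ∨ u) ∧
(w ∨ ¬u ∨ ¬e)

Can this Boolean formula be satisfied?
No

No, the formula is not satisfiable.

No assignment of truth values to the variables can make all 25 clauses true simultaneously.

The formula is UNSAT (unsatisfiable).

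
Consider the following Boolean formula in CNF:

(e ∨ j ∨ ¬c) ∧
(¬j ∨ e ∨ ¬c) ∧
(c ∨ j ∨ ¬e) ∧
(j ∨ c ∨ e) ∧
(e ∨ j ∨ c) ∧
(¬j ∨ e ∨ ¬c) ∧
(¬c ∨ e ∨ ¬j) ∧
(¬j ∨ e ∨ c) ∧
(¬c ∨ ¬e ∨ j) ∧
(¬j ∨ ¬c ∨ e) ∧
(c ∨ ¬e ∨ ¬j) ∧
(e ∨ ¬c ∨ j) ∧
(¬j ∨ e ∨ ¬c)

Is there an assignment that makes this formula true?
Yes

Yes, the formula is satisfiable.

One satisfying assignment is: c=True, e=True, j=True

Verification: With this assignment, all 13 clauses evaluate to true.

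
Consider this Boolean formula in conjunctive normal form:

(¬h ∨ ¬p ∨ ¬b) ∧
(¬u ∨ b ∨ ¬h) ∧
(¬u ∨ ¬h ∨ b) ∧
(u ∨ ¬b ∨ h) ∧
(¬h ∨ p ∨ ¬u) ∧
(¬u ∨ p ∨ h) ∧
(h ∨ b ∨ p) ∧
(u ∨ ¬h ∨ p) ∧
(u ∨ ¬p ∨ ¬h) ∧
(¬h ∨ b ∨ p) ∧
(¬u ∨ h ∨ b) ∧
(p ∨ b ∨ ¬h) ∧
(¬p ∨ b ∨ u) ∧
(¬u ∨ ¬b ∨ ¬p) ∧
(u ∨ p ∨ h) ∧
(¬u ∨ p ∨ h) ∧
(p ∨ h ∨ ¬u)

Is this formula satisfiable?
No

No, the formula is not satisfiable.

No assignment of truth values to the variables can make all 17 clauses true simultaneously.

The formula is UNSAT (unsatisfiable).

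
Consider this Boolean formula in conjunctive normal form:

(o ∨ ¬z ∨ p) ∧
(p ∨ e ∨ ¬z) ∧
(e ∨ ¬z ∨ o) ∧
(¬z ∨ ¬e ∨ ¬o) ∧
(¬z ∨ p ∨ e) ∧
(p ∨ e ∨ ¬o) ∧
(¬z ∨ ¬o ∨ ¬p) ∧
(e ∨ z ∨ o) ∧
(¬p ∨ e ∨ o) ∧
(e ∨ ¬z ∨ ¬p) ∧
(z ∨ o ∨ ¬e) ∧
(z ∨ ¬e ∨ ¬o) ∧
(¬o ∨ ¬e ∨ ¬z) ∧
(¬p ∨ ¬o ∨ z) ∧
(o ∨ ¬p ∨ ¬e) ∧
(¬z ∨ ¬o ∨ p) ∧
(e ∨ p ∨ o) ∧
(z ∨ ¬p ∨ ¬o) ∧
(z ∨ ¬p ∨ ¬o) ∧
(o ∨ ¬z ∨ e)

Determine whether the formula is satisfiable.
No

No, the formula is not satisfiable.

No assignment of truth values to the variables can make all 20 clauses true simultaneously.

The formula is UNSAT (unsatisfiable).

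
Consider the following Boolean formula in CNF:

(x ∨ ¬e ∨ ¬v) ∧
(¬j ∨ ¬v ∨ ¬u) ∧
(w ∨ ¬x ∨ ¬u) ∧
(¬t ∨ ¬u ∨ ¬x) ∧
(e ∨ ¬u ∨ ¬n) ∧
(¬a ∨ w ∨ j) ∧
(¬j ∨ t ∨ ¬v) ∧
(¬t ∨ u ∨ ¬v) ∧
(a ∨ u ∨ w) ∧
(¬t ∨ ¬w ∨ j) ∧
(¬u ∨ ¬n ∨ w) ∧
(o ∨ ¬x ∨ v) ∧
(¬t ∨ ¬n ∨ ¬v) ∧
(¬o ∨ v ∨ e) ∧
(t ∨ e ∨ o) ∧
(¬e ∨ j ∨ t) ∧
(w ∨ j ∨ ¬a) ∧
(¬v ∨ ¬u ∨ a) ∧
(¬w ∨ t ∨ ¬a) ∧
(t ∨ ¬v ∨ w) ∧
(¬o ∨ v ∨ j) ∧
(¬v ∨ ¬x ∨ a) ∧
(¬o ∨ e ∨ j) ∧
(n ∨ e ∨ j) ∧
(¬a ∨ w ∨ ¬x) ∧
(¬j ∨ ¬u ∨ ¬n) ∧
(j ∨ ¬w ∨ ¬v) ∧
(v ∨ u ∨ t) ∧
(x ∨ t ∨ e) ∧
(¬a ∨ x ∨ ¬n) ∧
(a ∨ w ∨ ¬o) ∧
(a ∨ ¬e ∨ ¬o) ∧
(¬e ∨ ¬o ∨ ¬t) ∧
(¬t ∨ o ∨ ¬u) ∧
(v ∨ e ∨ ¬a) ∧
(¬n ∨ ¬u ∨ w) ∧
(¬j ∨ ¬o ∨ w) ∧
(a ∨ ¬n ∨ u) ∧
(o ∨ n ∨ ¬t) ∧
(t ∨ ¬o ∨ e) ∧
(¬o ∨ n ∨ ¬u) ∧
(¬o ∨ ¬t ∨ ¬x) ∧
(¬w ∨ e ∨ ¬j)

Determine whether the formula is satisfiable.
Yes

Yes, the formula is satisfiable.

One satisfying assignment is: x=False, j=True, w=False, u=True, e=True, a=False, o=False, n=False, t=False, v=False

Verification: With this assignment, all 43 clauses evaluate to true.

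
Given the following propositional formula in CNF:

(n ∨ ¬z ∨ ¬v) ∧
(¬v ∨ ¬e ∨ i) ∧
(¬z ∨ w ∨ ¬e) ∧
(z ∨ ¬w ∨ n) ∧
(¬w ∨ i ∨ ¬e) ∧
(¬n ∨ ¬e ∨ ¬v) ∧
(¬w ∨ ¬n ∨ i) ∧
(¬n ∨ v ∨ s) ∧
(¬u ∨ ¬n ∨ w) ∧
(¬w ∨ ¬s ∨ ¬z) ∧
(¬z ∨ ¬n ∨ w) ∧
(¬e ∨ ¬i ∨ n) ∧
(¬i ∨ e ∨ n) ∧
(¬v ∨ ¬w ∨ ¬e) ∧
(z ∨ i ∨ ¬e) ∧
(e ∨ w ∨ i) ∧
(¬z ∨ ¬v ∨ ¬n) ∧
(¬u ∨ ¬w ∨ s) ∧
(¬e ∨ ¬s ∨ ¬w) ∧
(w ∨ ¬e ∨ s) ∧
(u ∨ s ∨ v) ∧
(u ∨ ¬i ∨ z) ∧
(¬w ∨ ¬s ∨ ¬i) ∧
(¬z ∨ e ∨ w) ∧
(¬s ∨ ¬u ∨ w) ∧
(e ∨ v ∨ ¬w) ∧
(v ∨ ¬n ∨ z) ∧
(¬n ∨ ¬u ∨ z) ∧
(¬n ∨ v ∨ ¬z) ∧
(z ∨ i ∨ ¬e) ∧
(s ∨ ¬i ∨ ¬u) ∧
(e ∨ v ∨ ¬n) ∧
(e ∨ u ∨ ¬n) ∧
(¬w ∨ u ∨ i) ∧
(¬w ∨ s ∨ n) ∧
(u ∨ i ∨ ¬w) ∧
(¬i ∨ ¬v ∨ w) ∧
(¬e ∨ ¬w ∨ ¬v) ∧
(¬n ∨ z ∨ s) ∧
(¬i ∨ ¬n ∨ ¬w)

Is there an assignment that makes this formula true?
No

No, the formula is not satisfiable.

No assignment of truth values to the variables can make all 40 clauses true simultaneously.

The formula is UNSAT (unsatisfiable).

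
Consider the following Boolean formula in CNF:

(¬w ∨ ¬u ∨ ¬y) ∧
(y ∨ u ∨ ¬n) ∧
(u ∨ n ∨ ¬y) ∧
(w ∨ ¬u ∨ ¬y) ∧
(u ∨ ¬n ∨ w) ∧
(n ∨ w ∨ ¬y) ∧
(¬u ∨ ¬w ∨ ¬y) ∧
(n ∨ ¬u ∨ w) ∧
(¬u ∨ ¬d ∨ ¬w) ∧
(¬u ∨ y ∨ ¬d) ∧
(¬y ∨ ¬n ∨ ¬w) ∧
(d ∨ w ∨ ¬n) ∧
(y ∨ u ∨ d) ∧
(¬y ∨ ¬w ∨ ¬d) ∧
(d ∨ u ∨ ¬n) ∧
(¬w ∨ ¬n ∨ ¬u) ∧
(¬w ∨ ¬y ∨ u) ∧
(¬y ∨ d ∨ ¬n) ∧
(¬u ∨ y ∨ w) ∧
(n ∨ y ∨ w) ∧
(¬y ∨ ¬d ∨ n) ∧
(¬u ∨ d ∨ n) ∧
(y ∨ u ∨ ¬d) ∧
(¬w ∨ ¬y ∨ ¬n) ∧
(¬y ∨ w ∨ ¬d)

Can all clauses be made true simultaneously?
No

No, the formula is not satisfiable.

No assignment of truth values to the variables can make all 25 clauses true simultaneously.

The formula is UNSAT (unsatisfiable).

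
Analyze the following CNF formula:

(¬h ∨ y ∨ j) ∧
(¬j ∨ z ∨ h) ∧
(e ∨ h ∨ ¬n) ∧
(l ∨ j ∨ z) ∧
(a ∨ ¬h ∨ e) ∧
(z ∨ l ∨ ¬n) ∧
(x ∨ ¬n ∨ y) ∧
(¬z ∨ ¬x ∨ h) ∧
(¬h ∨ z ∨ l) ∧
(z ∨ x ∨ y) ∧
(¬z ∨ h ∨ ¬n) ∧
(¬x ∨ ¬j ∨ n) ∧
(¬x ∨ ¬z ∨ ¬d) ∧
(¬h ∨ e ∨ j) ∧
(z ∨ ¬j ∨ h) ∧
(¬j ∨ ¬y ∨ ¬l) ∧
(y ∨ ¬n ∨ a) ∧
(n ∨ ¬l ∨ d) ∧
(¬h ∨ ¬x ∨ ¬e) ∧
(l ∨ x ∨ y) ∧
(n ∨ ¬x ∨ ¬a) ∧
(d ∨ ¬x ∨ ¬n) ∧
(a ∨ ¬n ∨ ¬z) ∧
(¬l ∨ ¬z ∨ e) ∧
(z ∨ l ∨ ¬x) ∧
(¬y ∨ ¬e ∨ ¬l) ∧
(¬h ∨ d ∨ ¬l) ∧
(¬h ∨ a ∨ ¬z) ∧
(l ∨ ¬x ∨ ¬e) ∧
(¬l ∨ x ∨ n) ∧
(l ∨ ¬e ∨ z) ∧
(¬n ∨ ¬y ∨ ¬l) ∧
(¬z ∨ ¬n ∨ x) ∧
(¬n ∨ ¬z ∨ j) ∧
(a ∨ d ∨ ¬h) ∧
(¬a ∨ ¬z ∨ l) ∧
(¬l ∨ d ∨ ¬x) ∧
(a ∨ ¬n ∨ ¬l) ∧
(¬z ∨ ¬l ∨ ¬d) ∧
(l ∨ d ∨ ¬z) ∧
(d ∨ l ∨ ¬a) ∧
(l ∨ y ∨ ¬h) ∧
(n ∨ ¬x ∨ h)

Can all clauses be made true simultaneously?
Yes

Yes, the formula is satisfiable.

One satisfying assignment is: a=False, e=True, j=True, x=False, d=True, z=True, y=True, h=False, n=False, l=False

Verification: With this assignment, all 43 clauses evaluate to true.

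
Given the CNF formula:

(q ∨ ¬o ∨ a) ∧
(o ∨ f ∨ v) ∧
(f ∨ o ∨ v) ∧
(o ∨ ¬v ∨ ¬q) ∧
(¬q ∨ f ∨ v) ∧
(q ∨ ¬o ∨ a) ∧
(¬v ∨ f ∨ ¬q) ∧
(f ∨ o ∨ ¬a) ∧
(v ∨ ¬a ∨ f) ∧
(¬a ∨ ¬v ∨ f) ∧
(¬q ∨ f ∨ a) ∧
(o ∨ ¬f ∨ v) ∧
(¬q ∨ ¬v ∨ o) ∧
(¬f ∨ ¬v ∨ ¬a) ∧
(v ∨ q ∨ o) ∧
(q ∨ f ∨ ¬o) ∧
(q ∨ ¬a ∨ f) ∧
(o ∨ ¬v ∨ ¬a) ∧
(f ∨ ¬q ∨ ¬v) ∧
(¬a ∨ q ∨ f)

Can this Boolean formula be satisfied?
Yes

Yes, the formula is satisfiable.

One satisfying assignment is: v=True, f=False, q=False, o=False, a=False

Verification: With this assignment, all 20 clauses evaluate to true.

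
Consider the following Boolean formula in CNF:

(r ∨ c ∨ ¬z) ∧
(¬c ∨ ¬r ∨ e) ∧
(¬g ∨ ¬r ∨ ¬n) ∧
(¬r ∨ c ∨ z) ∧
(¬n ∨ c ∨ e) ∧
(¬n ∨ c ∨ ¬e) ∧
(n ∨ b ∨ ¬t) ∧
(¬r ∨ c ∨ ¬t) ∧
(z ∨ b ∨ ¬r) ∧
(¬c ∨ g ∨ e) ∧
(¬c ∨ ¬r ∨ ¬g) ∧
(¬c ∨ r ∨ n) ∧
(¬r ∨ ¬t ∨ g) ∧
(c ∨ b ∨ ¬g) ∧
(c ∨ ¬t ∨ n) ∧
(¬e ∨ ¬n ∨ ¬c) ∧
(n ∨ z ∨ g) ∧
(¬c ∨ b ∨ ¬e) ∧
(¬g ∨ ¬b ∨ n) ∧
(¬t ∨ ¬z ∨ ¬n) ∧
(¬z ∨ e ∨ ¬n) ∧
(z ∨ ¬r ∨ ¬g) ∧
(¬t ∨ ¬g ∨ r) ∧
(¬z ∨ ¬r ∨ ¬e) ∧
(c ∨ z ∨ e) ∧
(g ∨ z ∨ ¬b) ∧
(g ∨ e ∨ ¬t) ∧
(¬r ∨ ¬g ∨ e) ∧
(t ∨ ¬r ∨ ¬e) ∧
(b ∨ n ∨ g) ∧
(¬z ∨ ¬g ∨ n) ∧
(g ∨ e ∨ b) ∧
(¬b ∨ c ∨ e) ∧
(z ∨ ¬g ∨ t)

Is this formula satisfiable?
No

No, the formula is not satisfiable.

No assignment of truth values to the variables can make all 34 clauses true simultaneously.

The formula is UNSAT (unsatisfiable).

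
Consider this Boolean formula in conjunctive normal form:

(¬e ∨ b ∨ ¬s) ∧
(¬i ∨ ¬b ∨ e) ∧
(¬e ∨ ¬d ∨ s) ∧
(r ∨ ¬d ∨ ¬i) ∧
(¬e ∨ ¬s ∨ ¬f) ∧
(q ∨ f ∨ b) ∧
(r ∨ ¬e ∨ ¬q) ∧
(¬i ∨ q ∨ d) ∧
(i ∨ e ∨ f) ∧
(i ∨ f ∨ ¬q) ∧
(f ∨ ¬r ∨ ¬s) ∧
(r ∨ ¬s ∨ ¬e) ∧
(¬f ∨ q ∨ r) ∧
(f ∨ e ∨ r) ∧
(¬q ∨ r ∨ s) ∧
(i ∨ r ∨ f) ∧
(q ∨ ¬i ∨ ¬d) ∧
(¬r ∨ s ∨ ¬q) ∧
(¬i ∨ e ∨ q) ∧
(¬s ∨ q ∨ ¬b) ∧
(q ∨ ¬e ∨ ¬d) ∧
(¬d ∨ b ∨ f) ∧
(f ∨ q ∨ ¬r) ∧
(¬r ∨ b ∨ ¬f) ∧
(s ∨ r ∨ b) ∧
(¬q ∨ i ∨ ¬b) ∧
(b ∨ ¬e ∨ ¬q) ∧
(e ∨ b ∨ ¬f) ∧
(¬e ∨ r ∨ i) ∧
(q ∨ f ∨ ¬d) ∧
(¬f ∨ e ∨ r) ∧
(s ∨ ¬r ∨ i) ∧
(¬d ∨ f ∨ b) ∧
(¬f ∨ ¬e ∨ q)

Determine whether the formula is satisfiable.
No

No, the formula is not satisfiable.

No assignment of truth values to the variables can make all 34 clauses true simultaneously.

The formula is UNSAT (unsatisfiable).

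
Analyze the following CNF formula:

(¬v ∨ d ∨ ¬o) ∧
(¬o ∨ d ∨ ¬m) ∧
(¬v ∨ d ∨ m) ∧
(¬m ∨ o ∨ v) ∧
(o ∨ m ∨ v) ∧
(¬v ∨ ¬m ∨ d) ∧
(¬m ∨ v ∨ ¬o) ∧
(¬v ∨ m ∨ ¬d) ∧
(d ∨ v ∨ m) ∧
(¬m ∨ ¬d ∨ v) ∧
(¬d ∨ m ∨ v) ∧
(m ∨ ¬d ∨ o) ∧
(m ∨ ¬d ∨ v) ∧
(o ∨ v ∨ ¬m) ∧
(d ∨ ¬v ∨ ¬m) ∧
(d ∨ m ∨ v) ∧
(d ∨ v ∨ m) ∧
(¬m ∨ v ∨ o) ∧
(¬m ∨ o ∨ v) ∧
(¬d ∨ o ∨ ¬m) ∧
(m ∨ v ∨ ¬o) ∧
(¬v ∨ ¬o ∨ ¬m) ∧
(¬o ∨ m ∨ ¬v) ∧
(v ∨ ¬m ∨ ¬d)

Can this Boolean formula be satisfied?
No

No, the formula is not satisfiable.

No assignment of truth values to the variables can make all 24 clauses true simultaneously.

The formula is UNSAT (unsatisfiable).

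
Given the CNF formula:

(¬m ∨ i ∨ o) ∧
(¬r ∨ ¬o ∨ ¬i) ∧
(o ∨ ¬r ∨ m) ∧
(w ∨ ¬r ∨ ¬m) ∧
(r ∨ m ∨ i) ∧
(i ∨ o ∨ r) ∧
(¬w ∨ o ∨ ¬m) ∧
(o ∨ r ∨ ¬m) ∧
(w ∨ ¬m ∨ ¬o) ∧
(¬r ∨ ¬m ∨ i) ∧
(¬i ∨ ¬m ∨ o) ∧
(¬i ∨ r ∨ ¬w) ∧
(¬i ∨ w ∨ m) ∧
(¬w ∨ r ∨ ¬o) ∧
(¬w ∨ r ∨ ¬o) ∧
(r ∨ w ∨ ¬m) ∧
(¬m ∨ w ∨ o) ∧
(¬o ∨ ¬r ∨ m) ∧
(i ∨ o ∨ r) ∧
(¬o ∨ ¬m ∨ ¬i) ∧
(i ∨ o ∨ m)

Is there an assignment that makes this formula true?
No

No, the formula is not satisfiable.

No assignment of truth values to the variables can make all 21 clauses true simultaneously.

The formula is UNSAT (unsatisfiable).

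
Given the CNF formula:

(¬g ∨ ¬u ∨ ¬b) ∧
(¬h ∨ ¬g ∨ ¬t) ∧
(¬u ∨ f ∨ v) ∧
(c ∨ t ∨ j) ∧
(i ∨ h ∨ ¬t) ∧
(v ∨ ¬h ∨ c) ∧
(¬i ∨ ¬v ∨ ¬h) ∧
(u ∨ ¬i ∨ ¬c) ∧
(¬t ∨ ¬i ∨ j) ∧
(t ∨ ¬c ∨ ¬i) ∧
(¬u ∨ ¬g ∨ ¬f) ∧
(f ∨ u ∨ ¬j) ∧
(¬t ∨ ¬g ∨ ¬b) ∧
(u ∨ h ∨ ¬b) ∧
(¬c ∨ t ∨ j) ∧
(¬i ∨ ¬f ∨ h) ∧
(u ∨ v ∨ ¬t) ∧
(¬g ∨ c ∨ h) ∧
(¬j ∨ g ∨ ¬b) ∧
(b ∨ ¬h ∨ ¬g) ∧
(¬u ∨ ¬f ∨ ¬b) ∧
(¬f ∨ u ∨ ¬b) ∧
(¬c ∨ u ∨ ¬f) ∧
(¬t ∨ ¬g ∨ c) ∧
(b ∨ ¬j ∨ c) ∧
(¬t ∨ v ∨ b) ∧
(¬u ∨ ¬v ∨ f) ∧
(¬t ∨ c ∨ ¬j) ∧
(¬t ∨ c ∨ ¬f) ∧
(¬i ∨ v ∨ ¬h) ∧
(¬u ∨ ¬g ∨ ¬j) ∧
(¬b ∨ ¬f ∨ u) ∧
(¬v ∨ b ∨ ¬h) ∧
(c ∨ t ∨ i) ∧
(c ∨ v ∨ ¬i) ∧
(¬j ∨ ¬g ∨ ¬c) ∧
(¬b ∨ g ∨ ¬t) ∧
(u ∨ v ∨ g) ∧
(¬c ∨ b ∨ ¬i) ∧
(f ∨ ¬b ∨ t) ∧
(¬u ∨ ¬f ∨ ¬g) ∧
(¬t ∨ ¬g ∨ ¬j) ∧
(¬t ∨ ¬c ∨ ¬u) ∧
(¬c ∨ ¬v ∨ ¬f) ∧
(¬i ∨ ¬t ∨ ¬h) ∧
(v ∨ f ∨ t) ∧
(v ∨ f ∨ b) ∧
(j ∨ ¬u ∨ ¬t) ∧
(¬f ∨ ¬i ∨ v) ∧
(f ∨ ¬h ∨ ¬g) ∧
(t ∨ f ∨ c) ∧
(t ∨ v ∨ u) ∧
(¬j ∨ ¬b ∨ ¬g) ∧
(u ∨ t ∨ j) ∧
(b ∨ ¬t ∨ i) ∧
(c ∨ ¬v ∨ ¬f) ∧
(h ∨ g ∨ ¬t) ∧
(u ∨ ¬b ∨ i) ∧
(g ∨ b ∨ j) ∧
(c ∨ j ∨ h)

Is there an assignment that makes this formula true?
Yes

Yes, the formula is satisfiable.

One satisfying assignment is: i=False, f=True, h=False, v=False, g=False, c=True, j=True, u=True, t=False, b=False

Verification: With this assignment, all 60 clauses evaluate to true.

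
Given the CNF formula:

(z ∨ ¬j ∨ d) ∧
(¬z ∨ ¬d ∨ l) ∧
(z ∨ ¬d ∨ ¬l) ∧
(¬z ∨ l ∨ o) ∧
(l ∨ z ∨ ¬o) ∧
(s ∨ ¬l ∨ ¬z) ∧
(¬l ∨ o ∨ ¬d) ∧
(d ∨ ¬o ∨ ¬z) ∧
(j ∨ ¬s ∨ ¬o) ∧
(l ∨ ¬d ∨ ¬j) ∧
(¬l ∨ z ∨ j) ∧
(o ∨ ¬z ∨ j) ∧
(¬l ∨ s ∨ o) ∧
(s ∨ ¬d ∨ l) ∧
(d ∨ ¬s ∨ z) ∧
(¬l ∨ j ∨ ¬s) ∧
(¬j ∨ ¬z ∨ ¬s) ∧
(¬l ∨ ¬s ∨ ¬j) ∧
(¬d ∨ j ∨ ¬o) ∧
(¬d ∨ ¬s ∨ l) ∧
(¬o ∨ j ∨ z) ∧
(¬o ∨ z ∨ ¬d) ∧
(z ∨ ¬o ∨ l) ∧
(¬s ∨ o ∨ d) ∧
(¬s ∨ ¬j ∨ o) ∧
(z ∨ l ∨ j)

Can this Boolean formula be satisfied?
No

No, the formula is not satisfiable.

No assignment of truth values to the variables can make all 26 clauses true simultaneously.

The formula is UNSAT (unsatisfiable).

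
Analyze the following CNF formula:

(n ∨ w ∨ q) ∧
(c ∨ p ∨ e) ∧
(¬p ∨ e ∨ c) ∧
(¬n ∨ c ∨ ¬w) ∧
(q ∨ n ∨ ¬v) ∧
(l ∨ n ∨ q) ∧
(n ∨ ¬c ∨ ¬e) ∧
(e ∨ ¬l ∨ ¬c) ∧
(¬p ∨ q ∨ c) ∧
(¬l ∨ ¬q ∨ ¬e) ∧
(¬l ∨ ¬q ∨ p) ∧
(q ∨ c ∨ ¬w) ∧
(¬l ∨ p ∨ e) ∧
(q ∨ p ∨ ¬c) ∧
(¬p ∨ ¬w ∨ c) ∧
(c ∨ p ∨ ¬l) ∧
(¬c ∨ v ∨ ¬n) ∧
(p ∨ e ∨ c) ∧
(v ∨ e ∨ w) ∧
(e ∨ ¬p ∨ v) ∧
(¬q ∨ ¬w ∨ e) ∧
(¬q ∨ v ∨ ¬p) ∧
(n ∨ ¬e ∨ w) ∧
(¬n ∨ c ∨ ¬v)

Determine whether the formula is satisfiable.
Yes

Yes, the formula is satisfiable.

One satisfying assignment is: e=True, c=False, n=True, q=False, w=False, p=False, l=False, v=False

Verification: With this assignment, all 24 clauses evaluate to true.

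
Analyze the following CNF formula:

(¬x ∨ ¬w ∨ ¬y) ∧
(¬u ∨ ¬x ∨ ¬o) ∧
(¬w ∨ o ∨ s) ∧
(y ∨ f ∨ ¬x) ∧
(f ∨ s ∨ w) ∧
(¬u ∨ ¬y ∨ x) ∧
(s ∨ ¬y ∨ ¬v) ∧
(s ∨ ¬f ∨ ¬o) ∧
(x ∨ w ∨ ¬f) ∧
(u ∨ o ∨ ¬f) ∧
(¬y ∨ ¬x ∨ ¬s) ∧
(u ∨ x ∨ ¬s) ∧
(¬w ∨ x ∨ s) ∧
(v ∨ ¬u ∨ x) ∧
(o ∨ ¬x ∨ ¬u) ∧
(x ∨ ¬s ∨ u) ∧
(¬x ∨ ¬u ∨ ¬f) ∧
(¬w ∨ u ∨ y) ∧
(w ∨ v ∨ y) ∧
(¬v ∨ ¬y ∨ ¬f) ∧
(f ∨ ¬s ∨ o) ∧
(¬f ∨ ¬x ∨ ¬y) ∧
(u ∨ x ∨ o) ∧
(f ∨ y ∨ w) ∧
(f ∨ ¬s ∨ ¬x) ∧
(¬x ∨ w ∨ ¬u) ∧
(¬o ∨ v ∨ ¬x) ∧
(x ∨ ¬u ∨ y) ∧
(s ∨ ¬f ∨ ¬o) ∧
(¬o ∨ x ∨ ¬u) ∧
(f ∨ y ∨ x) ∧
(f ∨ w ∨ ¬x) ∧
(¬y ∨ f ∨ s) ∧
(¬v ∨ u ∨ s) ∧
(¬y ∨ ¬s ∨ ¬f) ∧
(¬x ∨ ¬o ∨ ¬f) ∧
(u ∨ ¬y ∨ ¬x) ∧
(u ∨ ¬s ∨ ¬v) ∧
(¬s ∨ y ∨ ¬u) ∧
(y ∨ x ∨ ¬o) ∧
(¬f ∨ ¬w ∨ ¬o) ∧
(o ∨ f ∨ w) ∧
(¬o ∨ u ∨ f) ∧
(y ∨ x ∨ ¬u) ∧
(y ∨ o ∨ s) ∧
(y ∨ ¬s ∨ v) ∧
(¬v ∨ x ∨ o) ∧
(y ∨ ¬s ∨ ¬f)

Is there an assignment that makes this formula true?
No

No, the formula is not satisfiable.

No assignment of truth values to the variables can make all 48 clauses true simultaneously.

The formula is UNSAT (unsatisfiable).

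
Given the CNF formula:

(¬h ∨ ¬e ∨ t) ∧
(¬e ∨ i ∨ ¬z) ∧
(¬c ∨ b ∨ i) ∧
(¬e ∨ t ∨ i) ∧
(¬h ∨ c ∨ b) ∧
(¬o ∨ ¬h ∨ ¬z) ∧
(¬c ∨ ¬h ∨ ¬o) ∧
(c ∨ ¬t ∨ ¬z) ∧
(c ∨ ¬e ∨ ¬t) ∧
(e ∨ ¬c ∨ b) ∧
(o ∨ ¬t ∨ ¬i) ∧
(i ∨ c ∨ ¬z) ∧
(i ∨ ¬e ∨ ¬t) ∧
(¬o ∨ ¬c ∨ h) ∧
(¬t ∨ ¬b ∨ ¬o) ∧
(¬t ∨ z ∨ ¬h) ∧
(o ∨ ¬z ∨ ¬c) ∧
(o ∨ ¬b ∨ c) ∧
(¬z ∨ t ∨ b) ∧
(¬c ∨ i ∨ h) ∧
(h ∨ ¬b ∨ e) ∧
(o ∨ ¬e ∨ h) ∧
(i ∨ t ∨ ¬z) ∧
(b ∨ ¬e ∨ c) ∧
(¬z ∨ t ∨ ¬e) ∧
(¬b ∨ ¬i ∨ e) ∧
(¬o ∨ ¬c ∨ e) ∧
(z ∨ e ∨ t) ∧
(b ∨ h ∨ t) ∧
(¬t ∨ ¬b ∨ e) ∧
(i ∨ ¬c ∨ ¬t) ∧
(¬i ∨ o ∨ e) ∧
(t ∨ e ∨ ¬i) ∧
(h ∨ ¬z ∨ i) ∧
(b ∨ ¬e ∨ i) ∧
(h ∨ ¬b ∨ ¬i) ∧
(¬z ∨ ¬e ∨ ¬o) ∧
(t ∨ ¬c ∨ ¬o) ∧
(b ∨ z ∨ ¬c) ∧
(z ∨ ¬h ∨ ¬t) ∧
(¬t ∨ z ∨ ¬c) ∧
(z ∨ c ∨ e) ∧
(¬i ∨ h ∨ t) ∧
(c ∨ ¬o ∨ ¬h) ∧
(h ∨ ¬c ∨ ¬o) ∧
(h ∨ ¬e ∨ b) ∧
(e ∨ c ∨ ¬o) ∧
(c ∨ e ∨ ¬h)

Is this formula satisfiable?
No

No, the formula is not satisfiable.

No assignment of truth values to the variables can make all 48 clauses true simultaneously.

The formula is UNSAT (unsatisfiable).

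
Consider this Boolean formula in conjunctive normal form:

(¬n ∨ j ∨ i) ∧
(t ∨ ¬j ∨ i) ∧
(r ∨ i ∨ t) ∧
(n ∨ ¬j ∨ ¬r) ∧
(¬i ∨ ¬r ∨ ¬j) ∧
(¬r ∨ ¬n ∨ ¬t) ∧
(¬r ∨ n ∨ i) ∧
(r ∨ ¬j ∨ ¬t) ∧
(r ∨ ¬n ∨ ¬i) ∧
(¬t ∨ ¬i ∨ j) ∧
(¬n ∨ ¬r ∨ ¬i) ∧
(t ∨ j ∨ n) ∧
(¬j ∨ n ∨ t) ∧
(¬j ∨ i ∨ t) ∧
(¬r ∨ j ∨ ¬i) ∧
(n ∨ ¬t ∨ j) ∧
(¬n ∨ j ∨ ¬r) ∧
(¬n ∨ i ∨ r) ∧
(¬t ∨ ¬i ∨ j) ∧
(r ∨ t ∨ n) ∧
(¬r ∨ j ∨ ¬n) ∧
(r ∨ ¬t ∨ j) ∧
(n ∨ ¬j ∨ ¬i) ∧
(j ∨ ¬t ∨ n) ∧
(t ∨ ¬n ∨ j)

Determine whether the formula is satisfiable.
No

No, the formula is not satisfiable.

No assignment of truth values to the variables can make all 25 clauses true simultaneously.

The formula is UNSAT (unsatisfiable).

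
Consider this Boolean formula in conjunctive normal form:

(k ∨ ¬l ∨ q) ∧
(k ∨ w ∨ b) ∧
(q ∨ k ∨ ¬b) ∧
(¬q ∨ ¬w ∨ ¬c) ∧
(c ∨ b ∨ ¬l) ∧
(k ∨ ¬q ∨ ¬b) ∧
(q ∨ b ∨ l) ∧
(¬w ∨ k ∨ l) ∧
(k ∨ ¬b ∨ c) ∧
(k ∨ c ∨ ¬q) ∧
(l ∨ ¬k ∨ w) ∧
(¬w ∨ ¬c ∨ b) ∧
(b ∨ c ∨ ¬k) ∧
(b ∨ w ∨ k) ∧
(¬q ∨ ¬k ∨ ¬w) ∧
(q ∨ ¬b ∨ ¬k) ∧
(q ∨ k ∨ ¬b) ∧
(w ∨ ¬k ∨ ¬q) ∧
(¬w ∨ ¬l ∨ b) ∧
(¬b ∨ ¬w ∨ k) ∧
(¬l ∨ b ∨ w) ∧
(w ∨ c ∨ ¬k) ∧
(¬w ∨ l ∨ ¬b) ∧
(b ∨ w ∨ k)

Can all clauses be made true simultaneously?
No

No, the formula is not satisfiable.

No assignment of truth values to the variables can make all 24 clauses true simultaneously.

The formula is UNSAT (unsatisfiable).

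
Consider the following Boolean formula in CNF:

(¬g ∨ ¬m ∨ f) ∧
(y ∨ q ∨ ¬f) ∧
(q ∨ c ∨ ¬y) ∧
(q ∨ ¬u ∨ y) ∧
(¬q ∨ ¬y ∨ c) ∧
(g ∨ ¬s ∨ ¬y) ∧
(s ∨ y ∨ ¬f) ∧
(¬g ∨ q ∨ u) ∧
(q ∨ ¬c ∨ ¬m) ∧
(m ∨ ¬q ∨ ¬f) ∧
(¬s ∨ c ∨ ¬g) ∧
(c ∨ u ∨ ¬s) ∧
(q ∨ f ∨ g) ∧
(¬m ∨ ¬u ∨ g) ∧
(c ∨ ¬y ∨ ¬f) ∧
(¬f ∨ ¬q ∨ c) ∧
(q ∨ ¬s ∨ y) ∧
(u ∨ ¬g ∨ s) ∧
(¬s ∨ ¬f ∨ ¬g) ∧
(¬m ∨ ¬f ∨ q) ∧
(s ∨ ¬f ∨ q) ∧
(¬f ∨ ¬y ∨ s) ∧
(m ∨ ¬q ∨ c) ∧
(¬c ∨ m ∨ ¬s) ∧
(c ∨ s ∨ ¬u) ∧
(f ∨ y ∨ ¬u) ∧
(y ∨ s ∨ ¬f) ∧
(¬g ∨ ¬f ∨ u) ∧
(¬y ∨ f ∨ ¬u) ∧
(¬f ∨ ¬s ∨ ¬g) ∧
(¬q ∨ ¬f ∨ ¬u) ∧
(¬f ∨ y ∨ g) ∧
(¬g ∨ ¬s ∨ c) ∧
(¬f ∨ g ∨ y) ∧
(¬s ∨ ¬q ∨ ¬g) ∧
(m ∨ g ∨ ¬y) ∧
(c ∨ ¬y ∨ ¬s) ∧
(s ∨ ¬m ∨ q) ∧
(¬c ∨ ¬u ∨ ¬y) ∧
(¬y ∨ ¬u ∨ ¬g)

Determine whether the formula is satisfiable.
Yes

Yes, the formula is satisfiable.

One satisfying assignment is: c=False, s=False, g=False, y=False, m=True, q=True, u=False, f=False

Verification: With this assignment, all 40 clauses evaluate to true.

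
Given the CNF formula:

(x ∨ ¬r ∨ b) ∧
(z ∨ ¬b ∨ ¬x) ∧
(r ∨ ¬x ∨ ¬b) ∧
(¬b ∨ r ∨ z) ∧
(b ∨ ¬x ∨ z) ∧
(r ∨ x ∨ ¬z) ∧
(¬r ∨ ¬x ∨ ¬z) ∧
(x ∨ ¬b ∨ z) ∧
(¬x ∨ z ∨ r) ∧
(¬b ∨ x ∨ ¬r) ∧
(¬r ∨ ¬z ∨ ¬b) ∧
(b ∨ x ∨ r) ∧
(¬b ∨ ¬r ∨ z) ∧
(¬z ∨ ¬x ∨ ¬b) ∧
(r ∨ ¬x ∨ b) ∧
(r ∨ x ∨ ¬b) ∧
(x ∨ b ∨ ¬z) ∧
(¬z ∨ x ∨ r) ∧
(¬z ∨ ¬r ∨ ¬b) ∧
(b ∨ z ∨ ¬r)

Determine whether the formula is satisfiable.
No

No, the formula is not satisfiable.

No assignment of truth values to the variables can make all 20 clauses true simultaneously.

The formula is UNSAT (unsatisfiable).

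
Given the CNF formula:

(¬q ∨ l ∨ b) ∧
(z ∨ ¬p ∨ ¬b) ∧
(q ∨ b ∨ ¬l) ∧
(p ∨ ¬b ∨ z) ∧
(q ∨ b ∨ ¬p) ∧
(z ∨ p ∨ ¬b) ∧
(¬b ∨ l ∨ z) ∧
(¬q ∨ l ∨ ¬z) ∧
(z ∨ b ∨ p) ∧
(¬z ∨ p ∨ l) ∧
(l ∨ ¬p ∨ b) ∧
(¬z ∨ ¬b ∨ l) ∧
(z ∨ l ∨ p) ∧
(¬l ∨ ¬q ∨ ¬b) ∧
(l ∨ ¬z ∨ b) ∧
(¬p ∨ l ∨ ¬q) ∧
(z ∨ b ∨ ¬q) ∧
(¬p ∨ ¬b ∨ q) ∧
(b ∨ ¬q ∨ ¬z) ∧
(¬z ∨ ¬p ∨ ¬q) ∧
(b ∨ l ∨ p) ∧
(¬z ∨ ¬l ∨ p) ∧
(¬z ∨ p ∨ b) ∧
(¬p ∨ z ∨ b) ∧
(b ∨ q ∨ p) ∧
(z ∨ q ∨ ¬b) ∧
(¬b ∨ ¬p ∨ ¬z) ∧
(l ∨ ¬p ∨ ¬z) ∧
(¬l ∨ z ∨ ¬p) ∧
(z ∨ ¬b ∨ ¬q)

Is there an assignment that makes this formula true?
No

No, the formula is not satisfiable.

No assignment of truth values to the variables can make all 30 clauses true simultaneously.

The formula is UNSAT (unsatisfiable).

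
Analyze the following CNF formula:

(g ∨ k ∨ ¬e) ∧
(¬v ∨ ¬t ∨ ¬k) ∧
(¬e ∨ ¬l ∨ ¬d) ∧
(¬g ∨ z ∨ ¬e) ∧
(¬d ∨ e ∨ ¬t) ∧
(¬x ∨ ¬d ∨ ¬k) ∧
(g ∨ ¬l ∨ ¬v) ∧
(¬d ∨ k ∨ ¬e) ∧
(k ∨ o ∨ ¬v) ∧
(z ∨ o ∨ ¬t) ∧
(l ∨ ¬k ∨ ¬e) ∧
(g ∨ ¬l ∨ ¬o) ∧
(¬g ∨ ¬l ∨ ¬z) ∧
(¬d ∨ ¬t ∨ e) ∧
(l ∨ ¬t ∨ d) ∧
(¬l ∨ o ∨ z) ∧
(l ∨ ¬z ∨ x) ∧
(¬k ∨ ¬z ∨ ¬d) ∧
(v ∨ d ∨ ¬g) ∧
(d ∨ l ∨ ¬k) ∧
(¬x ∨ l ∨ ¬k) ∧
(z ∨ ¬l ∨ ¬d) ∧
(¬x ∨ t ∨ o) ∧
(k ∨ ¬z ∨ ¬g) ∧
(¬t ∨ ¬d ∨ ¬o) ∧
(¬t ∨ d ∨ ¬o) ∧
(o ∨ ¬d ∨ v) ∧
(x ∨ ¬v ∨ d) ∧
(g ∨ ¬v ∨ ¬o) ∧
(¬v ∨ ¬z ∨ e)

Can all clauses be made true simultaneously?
Yes

Yes, the formula is satisfiable.

One satisfying assignment is: o=False, g=False, l=False, z=False, v=False, x=False, k=False, t=False, e=False, d=False

Verification: With this assignment, all 30 clauses evaluate to true.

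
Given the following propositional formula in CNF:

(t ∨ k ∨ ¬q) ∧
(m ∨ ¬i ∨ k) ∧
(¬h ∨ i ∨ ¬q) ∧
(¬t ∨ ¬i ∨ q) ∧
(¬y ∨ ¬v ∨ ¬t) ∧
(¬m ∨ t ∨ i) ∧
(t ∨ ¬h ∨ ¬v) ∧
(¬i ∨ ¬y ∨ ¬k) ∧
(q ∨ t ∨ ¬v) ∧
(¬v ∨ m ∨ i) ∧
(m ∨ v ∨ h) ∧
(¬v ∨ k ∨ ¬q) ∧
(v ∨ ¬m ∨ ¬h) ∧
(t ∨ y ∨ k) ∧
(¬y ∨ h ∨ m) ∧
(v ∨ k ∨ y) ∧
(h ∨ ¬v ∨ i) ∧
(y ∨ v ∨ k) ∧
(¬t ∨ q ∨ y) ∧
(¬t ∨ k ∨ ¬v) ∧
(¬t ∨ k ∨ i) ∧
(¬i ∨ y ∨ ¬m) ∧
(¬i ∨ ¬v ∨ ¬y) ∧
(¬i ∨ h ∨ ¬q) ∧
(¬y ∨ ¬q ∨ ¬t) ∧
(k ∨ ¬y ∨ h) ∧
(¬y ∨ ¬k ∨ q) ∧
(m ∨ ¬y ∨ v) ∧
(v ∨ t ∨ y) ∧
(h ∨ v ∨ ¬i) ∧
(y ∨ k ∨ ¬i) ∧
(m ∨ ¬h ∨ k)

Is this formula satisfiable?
Yes

Yes, the formula is satisfiable.

One satisfying assignment is: h=False, k=True, q=True, t=True, m=True, i=False, v=False, y=False

Verification: With this assignment, all 32 clauses evaluate to true.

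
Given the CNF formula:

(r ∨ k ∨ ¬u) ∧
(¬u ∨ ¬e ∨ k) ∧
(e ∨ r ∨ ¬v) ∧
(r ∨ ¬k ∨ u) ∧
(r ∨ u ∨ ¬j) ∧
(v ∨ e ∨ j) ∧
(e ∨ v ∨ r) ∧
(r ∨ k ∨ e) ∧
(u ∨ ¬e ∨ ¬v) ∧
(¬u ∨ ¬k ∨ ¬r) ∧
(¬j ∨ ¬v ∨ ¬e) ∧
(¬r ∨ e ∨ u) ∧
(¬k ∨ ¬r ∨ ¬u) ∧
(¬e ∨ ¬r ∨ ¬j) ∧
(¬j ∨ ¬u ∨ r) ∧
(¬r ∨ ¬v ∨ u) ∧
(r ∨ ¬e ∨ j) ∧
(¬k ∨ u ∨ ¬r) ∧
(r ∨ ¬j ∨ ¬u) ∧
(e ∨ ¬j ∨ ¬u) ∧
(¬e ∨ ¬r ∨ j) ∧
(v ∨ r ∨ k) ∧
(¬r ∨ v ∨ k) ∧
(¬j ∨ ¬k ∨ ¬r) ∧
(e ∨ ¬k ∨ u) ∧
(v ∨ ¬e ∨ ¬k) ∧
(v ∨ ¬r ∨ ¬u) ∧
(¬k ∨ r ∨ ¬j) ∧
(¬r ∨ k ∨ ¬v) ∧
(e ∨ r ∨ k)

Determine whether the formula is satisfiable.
No

No, the formula is not satisfiable.

No assignment of truth values to the variables can make all 30 clauses true simultaneously.

The formula is UNSAT (unsatisfiable).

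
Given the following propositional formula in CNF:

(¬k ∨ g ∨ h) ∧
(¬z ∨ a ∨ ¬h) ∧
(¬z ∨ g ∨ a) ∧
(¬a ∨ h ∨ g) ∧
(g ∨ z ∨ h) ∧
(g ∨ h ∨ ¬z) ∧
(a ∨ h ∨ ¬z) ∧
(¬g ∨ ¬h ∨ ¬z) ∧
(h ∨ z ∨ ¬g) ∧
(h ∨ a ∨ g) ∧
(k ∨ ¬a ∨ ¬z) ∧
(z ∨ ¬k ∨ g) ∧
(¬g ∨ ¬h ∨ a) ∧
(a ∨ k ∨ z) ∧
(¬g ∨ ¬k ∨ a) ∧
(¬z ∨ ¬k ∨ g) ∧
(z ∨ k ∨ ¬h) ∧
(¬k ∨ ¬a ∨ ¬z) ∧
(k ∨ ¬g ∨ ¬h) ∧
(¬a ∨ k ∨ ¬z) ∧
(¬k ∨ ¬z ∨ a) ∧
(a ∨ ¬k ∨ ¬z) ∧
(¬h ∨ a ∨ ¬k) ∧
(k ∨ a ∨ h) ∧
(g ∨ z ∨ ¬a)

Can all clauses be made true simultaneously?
Yes

Yes, the formula is satisfiable.

One satisfying assignment is: h=True, z=False, k=True, a=True, g=True

Verification: With this assignment, all 25 clauses evaluate to true.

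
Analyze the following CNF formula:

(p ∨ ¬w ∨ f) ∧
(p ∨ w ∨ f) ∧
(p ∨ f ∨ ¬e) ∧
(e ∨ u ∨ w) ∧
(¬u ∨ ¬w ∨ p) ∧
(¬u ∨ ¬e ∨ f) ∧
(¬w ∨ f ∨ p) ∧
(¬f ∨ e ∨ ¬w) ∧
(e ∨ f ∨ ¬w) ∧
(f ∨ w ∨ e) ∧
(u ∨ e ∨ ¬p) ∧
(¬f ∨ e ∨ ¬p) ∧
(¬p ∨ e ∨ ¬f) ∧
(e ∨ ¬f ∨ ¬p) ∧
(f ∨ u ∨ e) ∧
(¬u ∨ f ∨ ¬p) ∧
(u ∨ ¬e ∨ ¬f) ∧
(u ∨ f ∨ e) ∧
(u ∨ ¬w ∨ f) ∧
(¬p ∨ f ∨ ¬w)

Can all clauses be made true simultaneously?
Yes

Yes, the formula is satisfiable.

One satisfying assignment is: u=False, e=True, w=False, p=True, f=False

Verification: With this assignment, all 20 clauses evaluate to true.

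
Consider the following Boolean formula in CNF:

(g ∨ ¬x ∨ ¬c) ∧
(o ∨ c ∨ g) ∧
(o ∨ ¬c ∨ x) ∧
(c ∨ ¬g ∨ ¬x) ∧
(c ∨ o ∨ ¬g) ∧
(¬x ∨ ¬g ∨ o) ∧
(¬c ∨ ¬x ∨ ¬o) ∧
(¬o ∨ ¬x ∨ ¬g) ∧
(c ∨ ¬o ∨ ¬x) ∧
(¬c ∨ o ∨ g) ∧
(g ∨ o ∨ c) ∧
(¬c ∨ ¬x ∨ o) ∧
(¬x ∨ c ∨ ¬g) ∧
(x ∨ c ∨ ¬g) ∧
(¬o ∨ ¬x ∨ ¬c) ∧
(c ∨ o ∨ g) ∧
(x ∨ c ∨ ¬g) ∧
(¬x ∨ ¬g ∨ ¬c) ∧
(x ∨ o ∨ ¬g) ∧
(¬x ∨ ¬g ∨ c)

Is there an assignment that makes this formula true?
Yes

Yes, the formula is satisfiable.

One satisfying assignment is: x=False, g=False, c=False, o=True

Verification: With this assignment, all 20 clauses evaluate to true.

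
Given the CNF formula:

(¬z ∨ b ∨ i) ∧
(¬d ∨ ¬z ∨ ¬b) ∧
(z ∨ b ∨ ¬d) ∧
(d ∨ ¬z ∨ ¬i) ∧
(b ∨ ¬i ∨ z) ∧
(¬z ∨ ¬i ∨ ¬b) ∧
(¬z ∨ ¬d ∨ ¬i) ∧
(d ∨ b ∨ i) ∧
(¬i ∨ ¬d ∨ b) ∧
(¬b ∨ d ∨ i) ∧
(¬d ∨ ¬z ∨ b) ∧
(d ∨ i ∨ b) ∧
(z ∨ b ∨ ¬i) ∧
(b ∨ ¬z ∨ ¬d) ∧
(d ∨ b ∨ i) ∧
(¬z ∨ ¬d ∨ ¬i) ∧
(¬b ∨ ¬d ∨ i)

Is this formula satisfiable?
Yes

Yes, the formula is satisfiable.

One satisfying assignment is: d=False, i=True, z=False, b=True

Verification: With this assignment, all 17 clauses evaluate to true.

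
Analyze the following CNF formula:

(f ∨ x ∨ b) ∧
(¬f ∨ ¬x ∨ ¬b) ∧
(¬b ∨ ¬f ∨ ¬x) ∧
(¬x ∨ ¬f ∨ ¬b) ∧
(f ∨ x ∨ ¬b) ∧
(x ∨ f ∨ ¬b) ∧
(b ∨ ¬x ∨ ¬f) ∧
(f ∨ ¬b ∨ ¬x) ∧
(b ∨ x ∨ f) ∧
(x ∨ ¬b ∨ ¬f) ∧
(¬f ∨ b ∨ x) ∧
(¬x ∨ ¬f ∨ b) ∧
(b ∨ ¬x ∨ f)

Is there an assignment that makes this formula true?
No

No, the formula is not satisfiable.

No assignment of truth values to the variables can make all 13 clauses true simultaneously.

The formula is UNSAT (unsatisfiable).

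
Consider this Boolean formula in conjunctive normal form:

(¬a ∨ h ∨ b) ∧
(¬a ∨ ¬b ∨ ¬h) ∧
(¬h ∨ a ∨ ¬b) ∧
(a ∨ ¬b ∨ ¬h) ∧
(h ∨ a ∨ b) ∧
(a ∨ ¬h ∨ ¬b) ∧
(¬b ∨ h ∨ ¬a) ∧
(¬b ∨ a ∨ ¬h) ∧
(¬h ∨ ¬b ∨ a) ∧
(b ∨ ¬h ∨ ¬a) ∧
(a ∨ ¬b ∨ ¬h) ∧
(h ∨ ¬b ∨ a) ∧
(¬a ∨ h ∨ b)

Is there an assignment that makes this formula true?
Yes

Yes, the formula is satisfiable.

One satisfying assignment is: a=False, h=True, b=False

Verification: With this assignment, all 13 clauses evaluate to true.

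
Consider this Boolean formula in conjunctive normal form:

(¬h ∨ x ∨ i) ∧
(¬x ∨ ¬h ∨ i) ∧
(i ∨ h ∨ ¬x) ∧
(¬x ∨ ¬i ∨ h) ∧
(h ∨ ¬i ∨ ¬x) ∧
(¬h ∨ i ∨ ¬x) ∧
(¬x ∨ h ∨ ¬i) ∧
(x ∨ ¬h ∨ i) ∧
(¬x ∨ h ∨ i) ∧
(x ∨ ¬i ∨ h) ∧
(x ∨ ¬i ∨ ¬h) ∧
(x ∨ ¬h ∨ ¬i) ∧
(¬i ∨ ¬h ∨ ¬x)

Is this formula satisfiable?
Yes

Yes, the formula is satisfiable.

One satisfying assignment is: i=False, x=False, h=False

Verification: With this assignment, all 13 clauses evaluate to true.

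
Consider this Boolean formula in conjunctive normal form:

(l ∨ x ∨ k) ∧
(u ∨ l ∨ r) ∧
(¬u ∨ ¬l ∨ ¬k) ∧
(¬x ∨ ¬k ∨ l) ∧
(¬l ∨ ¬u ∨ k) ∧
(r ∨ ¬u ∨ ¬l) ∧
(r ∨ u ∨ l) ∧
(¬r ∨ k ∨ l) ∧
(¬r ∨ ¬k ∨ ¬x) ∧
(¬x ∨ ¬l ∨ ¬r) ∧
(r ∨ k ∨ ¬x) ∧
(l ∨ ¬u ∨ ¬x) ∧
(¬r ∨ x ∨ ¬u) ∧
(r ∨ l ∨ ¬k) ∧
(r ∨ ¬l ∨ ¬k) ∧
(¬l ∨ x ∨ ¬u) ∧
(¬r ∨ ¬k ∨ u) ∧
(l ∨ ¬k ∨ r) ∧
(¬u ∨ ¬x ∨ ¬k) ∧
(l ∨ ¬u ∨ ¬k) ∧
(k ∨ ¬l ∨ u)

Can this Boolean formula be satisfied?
No

No, the formula is not satisfiable.

No assignment of truth values to the variables can make all 21 clauses true simultaneously.

The formula is UNSAT (unsatisfiable).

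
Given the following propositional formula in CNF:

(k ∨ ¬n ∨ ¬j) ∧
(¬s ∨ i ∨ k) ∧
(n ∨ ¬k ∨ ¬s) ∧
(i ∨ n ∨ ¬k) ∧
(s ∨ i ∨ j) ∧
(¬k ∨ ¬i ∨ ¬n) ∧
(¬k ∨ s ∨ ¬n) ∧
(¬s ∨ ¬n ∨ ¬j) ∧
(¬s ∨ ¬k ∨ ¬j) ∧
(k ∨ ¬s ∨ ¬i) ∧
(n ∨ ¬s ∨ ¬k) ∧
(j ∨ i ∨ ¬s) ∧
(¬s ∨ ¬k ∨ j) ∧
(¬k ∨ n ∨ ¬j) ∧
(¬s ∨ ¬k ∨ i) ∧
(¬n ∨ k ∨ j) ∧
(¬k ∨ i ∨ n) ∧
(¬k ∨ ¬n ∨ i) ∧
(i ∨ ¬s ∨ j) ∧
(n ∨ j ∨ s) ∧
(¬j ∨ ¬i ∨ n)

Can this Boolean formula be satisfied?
Yes

Yes, the formula is satisfiable.

One satisfying assignment is: i=False, j=True, s=False, k=False, n=False

Verification: With this assignment, all 21 clauses evaluate to true.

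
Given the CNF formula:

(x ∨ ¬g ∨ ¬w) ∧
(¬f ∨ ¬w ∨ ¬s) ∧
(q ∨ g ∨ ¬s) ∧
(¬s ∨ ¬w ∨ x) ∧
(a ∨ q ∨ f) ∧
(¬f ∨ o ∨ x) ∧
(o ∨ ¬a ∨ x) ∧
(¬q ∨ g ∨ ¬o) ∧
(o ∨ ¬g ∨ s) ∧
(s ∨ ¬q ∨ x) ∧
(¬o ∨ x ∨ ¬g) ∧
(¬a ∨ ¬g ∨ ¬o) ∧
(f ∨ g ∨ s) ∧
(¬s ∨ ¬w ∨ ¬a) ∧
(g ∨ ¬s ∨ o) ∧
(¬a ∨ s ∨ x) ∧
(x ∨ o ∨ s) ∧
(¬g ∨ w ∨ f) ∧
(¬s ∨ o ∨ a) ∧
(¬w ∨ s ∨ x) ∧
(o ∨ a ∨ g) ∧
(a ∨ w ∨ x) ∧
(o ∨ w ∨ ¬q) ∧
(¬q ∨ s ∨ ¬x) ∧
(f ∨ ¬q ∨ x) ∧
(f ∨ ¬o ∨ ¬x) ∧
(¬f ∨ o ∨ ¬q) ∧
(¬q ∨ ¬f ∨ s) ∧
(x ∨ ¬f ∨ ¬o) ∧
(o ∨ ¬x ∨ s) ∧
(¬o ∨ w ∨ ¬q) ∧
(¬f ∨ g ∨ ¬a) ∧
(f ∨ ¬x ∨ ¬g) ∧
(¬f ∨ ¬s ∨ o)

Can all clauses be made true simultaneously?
Yes

Yes, the formula is satisfiable.

One satisfying assignment is: o=True, w=False, s=False, f=True, x=True, a=False, g=False, q=False

Verification: With this assignment, all 34 clauses evaluate to true.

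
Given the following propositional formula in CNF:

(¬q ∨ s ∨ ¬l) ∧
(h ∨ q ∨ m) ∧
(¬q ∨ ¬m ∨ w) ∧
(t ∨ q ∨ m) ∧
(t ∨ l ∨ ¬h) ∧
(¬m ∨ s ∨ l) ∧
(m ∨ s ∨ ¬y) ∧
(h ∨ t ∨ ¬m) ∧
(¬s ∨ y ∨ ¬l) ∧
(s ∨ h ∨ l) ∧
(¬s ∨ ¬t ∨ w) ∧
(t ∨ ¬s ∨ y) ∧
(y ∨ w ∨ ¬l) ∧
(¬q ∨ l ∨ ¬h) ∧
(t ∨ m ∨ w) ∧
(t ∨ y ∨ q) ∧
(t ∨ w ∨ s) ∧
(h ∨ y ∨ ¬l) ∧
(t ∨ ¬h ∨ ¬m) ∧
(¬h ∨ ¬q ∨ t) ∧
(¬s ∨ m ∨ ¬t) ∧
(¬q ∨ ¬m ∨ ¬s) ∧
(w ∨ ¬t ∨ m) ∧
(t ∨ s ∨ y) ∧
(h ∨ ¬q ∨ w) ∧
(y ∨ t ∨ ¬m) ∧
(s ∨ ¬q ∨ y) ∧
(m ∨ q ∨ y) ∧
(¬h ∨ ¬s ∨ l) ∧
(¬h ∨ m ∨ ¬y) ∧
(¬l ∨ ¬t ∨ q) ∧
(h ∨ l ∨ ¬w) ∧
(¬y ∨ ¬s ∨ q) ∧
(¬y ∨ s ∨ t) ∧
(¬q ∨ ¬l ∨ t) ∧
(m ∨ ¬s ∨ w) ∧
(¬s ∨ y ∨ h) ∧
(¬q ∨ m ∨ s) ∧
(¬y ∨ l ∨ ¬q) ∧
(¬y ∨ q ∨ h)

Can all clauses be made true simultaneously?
No

No, the formula is not satisfiable.

No assignment of truth values to the variables can make all 40 clauses true simultaneously.

The formula is UNSAT (unsatisfiable).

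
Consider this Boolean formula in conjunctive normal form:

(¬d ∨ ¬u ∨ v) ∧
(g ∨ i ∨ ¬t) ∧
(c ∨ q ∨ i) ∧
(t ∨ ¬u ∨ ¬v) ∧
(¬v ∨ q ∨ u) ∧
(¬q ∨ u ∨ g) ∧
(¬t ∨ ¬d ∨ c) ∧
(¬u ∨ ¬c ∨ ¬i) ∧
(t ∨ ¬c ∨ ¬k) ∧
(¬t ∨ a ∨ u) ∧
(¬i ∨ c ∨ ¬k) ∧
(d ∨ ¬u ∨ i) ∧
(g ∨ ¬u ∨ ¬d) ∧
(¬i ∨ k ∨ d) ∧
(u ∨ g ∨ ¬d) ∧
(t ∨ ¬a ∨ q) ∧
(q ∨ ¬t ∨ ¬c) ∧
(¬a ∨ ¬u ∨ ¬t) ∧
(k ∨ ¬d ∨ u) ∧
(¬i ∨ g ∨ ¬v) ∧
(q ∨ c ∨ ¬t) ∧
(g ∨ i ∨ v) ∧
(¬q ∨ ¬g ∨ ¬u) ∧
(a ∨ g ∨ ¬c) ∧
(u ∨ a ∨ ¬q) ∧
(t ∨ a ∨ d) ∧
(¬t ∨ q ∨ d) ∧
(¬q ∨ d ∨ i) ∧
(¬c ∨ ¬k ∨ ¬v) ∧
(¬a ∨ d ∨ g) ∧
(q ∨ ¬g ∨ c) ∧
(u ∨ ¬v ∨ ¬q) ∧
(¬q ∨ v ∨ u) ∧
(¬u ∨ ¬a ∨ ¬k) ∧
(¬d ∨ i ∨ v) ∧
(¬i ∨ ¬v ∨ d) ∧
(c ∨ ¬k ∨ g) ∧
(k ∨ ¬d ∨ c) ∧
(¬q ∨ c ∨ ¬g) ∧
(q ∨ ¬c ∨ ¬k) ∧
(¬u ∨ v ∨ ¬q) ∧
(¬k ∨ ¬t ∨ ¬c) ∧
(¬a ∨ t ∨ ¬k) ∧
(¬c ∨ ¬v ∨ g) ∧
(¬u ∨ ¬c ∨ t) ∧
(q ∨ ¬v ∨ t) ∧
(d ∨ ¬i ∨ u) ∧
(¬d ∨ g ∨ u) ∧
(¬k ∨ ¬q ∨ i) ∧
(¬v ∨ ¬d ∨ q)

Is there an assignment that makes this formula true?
No

No, the formula is not satisfiable.

No assignment of truth values to the variables can make all 50 clauses true simultaneously.

The formula is UNSAT (unsatisfiable).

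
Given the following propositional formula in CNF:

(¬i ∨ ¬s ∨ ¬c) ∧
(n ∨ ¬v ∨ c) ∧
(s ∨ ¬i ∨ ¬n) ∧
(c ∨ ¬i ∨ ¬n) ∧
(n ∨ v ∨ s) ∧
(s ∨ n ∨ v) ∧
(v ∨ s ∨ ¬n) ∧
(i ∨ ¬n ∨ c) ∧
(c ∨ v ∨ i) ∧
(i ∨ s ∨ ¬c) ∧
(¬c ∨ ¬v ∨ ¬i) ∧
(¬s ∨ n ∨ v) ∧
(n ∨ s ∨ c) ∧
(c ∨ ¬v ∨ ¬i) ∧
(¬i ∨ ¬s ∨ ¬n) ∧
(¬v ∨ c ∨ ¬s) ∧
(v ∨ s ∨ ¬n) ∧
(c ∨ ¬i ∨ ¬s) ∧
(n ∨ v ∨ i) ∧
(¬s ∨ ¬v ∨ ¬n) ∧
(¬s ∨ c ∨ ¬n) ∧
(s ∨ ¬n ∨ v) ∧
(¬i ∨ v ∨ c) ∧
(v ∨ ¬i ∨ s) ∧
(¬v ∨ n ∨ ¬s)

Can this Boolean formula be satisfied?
Yes

Yes, the formula is satisfiable.

One satisfying assignment is: c=True, s=True, i=False, n=True, v=False

Verification: With this assignment, all 25 clauses evaluate to true.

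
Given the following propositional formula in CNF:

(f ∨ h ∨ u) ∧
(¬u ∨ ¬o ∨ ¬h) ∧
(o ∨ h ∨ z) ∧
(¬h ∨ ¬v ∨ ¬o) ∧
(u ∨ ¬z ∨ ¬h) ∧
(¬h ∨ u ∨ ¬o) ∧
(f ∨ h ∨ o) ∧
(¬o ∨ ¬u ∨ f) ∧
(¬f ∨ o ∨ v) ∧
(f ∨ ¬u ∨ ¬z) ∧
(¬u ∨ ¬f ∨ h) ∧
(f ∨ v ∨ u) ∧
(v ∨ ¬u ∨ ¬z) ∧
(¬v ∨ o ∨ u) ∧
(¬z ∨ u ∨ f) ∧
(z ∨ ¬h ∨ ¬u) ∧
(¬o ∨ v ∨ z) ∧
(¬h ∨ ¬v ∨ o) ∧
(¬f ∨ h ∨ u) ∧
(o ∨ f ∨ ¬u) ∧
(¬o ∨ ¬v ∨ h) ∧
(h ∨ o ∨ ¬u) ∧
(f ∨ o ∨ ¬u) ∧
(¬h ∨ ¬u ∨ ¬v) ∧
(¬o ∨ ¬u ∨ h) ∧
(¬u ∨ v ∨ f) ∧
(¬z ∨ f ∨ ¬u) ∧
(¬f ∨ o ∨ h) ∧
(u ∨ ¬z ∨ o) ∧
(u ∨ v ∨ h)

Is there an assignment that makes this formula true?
No

No, the formula is not satisfiable.

No assignment of truth values to the variables can make all 30 clauses true simultaneously.

The formula is UNSAT (unsatisfiable).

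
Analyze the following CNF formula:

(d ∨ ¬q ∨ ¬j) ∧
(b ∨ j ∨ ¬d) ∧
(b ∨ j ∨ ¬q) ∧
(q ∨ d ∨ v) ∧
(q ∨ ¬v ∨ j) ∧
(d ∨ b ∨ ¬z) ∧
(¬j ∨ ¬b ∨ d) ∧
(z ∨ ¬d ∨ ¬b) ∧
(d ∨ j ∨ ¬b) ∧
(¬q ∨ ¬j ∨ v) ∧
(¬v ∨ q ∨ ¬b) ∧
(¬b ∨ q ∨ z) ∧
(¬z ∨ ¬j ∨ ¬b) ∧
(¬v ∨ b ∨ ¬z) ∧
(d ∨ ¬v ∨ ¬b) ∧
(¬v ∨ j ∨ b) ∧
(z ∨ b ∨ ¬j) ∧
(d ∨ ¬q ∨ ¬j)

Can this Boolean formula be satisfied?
Yes

Yes, the formula is satisfiable.

One satisfying assignment is: b=True, v=False, d=True, j=False, z=True, q=True

Verification: With this assignment, all 18 clauses evaluate to true.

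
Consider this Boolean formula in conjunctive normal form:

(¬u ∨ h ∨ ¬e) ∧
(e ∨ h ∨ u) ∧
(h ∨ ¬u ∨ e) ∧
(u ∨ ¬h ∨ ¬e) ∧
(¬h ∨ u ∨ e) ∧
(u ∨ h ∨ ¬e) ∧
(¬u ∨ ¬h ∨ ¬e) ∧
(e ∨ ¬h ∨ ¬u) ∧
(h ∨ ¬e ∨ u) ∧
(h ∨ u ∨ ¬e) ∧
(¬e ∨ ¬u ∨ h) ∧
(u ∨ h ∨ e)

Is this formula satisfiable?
No

No, the formula is not satisfiable.

No assignment of truth values to the variables can make all 12 clauses true simultaneously.

The formula is UNSAT (unsatisfiable).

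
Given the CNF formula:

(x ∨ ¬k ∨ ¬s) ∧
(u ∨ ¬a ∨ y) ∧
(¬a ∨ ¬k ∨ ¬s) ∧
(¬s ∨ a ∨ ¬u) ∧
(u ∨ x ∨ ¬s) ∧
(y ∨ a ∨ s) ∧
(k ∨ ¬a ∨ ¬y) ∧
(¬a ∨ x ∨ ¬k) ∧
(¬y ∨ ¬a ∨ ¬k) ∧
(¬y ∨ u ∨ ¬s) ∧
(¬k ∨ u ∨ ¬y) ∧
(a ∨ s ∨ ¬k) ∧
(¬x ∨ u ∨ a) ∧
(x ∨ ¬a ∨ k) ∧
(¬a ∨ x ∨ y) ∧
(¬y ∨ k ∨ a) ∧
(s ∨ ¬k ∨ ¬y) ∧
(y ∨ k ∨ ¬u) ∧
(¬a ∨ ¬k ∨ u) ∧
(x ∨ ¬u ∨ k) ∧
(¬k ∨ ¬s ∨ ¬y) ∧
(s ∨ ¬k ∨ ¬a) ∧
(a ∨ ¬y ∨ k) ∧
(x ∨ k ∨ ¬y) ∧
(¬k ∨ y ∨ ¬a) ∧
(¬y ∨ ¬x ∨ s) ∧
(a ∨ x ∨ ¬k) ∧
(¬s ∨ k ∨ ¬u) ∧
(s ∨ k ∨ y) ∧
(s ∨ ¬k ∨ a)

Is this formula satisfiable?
No

No, the formula is not satisfiable.

No assignment of truth values to the variables can make all 30 clauses true simultaneously.

The formula is UNSAT (unsatisfiable).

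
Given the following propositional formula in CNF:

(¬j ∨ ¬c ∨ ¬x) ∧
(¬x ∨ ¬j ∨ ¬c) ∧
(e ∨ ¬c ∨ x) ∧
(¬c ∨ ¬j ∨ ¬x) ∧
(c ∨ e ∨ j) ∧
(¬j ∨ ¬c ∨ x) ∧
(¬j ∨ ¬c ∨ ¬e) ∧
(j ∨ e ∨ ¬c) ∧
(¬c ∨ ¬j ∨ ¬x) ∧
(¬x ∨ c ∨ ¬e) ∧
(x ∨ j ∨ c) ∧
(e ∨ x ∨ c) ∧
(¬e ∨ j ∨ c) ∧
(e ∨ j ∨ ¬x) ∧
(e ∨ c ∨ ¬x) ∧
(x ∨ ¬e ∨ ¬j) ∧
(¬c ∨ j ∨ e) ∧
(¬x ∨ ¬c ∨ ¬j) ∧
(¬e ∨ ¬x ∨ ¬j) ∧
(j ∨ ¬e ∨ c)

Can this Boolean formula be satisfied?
Yes

Yes, the formula is satisfiable.

One satisfying assignment is: c=True, x=True, e=True, j=False

Verification: With this assignment, all 20 clauses evaluate to true.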